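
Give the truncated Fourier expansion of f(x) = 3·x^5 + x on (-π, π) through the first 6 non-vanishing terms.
(-120·π^2 + 6·π^4 + 722)·sin(x) + (-3·π^4 - 47/2 + 15·π^2)·sin(2·x) + (-40·π^2/9 + 98/27 + 2·π^4)·sin(3·x) + (-3·π^4/2 - 77/64 + 15·π^2/8)·sin(4·x) + (-24·π^2/25 + 394/625 + 6·π^4/5)·sin(5·x) + (-π^4 - 23/54 + 5·π^2/9)·sin(6·x)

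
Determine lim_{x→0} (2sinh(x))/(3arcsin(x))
Both numerator and denominator → 0 as x → 0; this is a 0/0 indeterminate form.
Expand each to leading order near x = 0: numerator ~ 2·x, denominator ~ 3·x.
The limit of the ratio is 2/3.

Final answer: 2/3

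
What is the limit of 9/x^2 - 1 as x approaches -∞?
Evaluate the dominant behaviour as x → -∞; each term tends to a finite value or vanishes.
Limit = -1.

Final answer: -1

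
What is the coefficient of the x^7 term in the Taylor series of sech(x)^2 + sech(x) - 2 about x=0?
Expand to order 7: sech(x)^2 + sech(x) - 2 = -37·x^6/80 + 7·x^4/8 - 3·x^2/2 + O(x^8).
The coefficient of x^7 is 0.

Final answer: 0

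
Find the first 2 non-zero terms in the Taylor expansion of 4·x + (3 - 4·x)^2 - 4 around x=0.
5 - 20·x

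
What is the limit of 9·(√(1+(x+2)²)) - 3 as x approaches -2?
Direct substitution at x = -2 gives 6.

Final answer: 6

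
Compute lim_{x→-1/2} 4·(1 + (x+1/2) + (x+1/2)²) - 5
Direct substitution at x = -1/2 gives -1.

Final answer: -1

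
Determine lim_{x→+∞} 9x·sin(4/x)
As x → +∞: let u = 4/x → 0⁺; then 9·x·sin(4/x) = 9·4·sin(u)/u → 9·4·1 = 36.
Limit = 36.

Final answer: 36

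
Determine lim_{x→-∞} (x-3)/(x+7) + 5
Evaluate the dominant behaviour as x → -∞; each term tends to a finite value or vanishes.
Limit = 6.

Final answer: 6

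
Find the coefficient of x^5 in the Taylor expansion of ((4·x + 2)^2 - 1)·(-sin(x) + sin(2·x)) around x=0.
Expand to order 5: ((4·x + 2)^2 - 1)·(-sin(x) + sin(2·x)) = -2147·x^5/120 - 56·x^4/3 + 25·x^3/2 + 16·x^2 + 3·x + O(x^6).
The coefficient of x^5 is -2147/120.

Final answer: -2147/120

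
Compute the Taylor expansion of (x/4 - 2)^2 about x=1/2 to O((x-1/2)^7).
225/64 - 15·(x - 1/2)/16 + (x - 1/2)^2/16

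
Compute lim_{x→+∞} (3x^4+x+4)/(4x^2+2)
This is an ∞/∞ indeterminate form as x → +∞.
Divide numerator and denominator by x^4 and let the lower-order terms vanish; the numerator's degree 4 exceeds the denominator's degree 2, so the quotient diverges.
Limit = ∞.

Final answer: ∞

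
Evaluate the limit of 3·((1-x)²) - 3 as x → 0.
Direct substitution at x = 0 gives 0.

Final answer: 0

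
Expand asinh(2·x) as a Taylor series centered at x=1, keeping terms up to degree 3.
asinh(2) + 2·√(5)·(x - 1)/5 - 4·√(5)·(x - 1)^2/25 + 28·√(5)·(x - 1)^3/375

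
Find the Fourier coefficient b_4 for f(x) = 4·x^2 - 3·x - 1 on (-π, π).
b_4 = (1/π) ∫_{-π}^{π} f(x)·sin(4x) dx.
Evaluate the integral (use parity and integration by parts as needed): b_4 = 3/2.

Final answer: 3/2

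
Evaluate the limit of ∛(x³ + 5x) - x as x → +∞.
This is an ∞ − ∞ indeterminate form.
Multiply by (A² + AB + B²)/(A² + AB + B²) where A = ∛(x³+5x), B = x to use A³ − B³ = (A−B)(A²+AB+B²); the x³ terms cancel, leaving (5x)/(A²+AB+B²) with denominator ~ 3x², so the limit is 0.
Limit = 0.

Final answer: 0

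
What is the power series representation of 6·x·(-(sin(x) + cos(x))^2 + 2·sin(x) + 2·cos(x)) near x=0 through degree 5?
x^5/2 + 6·x^4 - 6·x^3 + 6·x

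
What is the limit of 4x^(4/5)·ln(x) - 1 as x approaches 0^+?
The product is a 0·∞ indeterminate form at x → 0⁺.
Rewrite the product as 4·ln(x) / x^(-4/5) and apply L'Hôpital, or use the standard hierarchy x^(-4/5) ≫ |ln x| as x → 0⁺.
The indeterminate product → 0, so the limit = -1.

Final answer: -1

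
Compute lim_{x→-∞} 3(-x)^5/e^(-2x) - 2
The quotient is an ∞/∞ indeterminate form as x → -∞.
Compare growth rates of the dominant terms (exponentials ≫ polynomials ≫ logarithms), or apply L'Hôpital's rule; the quotient → 0.
Adding the constant: 0 - 2 = -2. Limit = -2.

Final answer: -2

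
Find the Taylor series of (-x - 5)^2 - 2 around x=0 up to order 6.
x^2 + 10·x + 23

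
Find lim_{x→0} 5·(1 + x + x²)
Direct substitution at x = 0 gives 5.

Final answer: 5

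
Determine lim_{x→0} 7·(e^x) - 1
Direct substitution at x = 0 gives 6.

Final answer: 6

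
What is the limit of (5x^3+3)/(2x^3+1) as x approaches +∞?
This is an ∞/∞ indeterminate form as x → +∞.
Divide numerator and denominator by x^3 and let the lower-order terms vanish; the leading terms give 5/2.
Limit = 5/2.

Final answer: 5/2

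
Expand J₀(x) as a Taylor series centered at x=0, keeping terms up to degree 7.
-x^6/2304 + x^4/64 - x^2/4 + 1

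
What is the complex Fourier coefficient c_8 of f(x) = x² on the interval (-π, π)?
Compute the real Fourier coefficients first: a_8 = 1/16, b_8 = 0.
Then c_8 = (a_8 − i·b_8)/2 = 1/32.

Final answer: 1/32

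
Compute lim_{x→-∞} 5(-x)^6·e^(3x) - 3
The product is a 0·∞ indeterminate form at x → -∞.
Rewrite the product as 5(-x)^6 / e^(-3x) (an ∞/∞ form) and apply L'Hôpital, or use the standard hierarchy e^(3|x|) ≫ |(-x)^6| as x → -∞.
The indeterminate product → 0, so the limit = -3.

Final answer: -3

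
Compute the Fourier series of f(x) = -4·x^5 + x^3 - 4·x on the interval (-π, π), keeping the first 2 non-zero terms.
(-980 - 8·π^4 + 162·π^2)·sin(x) + (-21·π^2 + 71/2 + 4·π^4)·sin(2·x)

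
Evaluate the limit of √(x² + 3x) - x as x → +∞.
This is an ∞ − ∞ indeterminate form.
Multiply and divide by the conjugate √(x²+3x) + x; the x² terms cancel, leaving (3x)/(√(x²+3x)+x) → 3/2.
Limit = 3/2.

Final answer: 3/2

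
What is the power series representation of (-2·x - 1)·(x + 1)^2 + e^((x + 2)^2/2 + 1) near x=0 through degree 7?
185·x^7·e^(3)/504 + 499·x^6·e^(3)/720 + 71·x^5·e^(3)/60 + 43·x^4·e^(3)/24 + x^3·(-2 + 7·e^(3)/3) + x^2·(-5 + 5·e^(3)/2) + x·(-4 + 2·e^(3)) - 1 + e^(3)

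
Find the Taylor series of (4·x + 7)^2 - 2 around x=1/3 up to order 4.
607/9 + 200·(x - 1/3)/3 + 16·(x - 1/3)^2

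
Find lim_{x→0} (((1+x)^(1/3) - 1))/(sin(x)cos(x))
Both numerator and denominator → 0 as x → 0; this is a 0/0 indeterminate form.
Expand each to leading order near x = 0: numerator ~ x/3, denominator ~ x.
The limit of the ratio is 1/3.

Final answer: 1/3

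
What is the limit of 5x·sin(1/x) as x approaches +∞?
As x → +∞: let u = 1/x → 0⁺; then 5·x·sin(1/x) = 5·1·sin(u)/u → 5·1·1 = 5.
Limit = 5.

Final answer: 5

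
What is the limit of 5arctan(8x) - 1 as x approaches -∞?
Evaluate the dominant behaviour as x → -∞; each term tends to a finite value or vanishes.
Limit = -5·π/2 - 1.

Final answer: -5·π/2 - 1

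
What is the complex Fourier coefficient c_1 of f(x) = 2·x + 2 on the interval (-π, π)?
Compute the real Fourier coefficients first: a_1 = 0, b_1 = 4.
Then c_1 = (a_1 − i·b_1)/2 = -2·i.

Final answer: -2·i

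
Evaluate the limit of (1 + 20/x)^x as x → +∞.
As x → +∞: this is the defining limit (1 + 20/x)^x → e^20.
Limit = e^(20).

Final answer: e^(20)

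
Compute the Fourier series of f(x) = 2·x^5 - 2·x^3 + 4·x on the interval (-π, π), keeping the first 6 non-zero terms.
(-84·π^2 + 4·π^4 + 512)·sin(x) + (-2·π^4 - 22 + 12·π^2)·sin(2·x) + (-116·π^2/27 + 448/81 + 4·π^4/3)·sin(3·x) + (-π^4 - 91/32 + 9·π^2/4)·sin(4·x) + (-36·π^2/25 + 1216/625 + 4·π^4/5)·sin(5·x) + (-2·π^4/3 - 122/81 + 28·π^2/27)·sin(6·x)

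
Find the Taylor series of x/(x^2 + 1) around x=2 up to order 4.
2/5 - 3·(x - 2)/25 + 2·(x - 2)^2/125 + 7·(x - 2)^3/625 - 38·(x - 2)^4/3125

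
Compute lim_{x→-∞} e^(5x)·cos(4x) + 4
Evaluate the dominant behaviour as x → -∞; each term tends to a finite value or vanishes.
Limit = 4.

Final answer: 4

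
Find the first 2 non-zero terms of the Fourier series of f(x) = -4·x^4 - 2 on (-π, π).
(-192 + 32·π^2)·cos(x) - 4·π^4/5 - 2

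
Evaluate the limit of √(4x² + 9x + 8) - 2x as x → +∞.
As x → +∞: multiply by the conjugate to get (9x+8)/(√(4x²+9x+8)+2x); the denominator ~ 4x, so the limit is 9/4.
Limit = 9/4.

Final answer: 9/4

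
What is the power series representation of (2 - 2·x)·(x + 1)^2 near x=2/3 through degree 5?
50/27 - 10·(x - 2/3)/3 - 6·(x - 2/3)^2 - 2·(x - 2/3)^3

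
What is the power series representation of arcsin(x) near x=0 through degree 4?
x^3/6 + x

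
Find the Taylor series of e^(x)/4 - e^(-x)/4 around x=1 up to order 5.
(-1 + e^(2))·e^(-1)/4 + (1 + e^(2))·e^(-1)·(x - 1)/4 + (-1 + e^(2))·e^(-1)·(x - 1)^2/8 + (1 + e^(2))·e^(-1)·(x - 1)^3/24 + (-1 + e^(2))·e^(-1)·(x - 1)^4/96 + (1 + e^(2))·e^(-1)·(x - 1)^5/480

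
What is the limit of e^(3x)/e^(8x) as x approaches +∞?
This is an ∞/∞ indeterminate form as x → +∞.
Rewrite e^(3x)/e^(8x) = e^((3−8)x) = e^(-5x); the exponent coefficient is -5 < 0 so e^(-5x) → 0.
Limit = 0.

Final answer: 0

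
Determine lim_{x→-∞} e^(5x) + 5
Evaluate the dominant behaviour as x → -∞; each term tends to a finite value or vanishes.
Limit = 5.

Final answer: 5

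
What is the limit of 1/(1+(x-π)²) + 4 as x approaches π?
Direct substitution at x = π gives 5.

Final answer: 5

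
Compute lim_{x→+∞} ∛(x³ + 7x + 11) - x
This is an ∞ − ∞ indeterminate form.
Multiply by (A² + AB + B²)/(A² + AB + B²) where A = ∛(x³+7x + 11), B = x to use A³ − B³ = (A−B)(A²+AB+B²); the x³ terms cancel, leaving (7x + 11)/(A²+AB+B²) with denominator ~ 3x², so the limit is 0.
Limit = 0.

Final answer: 0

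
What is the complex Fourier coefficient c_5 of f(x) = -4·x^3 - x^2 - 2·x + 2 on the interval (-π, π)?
Compute the real Fourier coefficients first: a_5 = 4/25, b_5 = -8·π^2/5 - 52/125.
Then c_5 = (a_5 − i·b_5)/2 = 2/25 + 26·i/125 + 4·i·π^2/5.

Final answer: 2/25 + 26·i/125 + 4·i·π^2/5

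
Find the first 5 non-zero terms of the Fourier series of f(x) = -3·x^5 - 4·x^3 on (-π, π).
(-672 - 6·π^4 + 112·π^2)·sin(x) + (-11·π^2 + 33/2 + 3·π^4)·sin(2·x) + (-2·π^4 - 32/27 + 16·π^2/9)·sin(3·x) + (-3/64 + π^2/8 + 3·π^4/2)·sin(4·x) + (-6·π^4/5 - 16·π^2/25 + 96/625)·sin(5·x)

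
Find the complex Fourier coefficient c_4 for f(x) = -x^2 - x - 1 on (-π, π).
Compute the real Fourier coefficients first: a_4 = -1/4, b_4 = 1/2.
Then c_4 = (a_4 − i·b_4)/2 = -1/8 - i/4.

Final answer: -1/8 - i/4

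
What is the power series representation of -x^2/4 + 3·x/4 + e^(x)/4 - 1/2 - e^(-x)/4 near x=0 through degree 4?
x^3/12 - x^2/4 + 5·x/4 - 1/2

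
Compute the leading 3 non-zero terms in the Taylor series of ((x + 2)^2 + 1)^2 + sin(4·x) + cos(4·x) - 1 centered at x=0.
18·x^2 + 44·x + 25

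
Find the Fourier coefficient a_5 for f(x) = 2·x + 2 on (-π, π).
a_5 = (1/π) ∫_{-π}^{π} f(x)·cos(5x) dx.
Evaluate the integral (use parity and integration by parts as needed): a_5 = 0.

Final answer: 0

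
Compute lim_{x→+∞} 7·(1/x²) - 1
Evaluate the dominant behaviour as x → +∞; each term tends to a finite value or vanishes.
Limit = -1.

Final answer: -1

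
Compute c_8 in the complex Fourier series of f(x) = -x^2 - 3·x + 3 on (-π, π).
Compute the real Fourier coefficients first: a_8 = -1/16, b_8 = 3/4.
Then c_8 = (a_8 − i·b_8)/2 = -1/32 - 3·i/8.

Final answer: -1/32 - 3·i/8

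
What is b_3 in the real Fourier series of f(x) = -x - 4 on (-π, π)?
b_3 = (1/π) ∫_{-π}^{π} f(x)·sin(3x) dx.
Evaluate the integral (use parity and integration by parts as needed): b_3 = -2/3.

Final answer: -2/3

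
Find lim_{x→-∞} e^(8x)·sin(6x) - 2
Evaluate the dominant behaviour as x → -∞; each term tends to a finite value or vanishes.
Limit = -2.

Final answer: -2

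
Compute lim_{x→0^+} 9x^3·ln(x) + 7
The product is a 0·∞ indeterminate form at x → 0⁺.
Rewrite the product as 9·ln(x) / x^(-3) and apply L'Hôpital, or use the standard hierarchy x^(-3) ≫ |ln x| as x → 0⁺.
The indeterminate product → 0, so the limit = 7.

Final answer: 7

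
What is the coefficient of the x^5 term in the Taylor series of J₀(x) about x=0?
Expand to order 5: J₀(x) = x^4/64 - x^2/4 + 1 + O(x^6).
The coefficient of x^5 is 0.

Final answer: 0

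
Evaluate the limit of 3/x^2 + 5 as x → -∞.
Evaluate the dominant behaviour as x → -∞; each term tends to a finite value or vanishes.
Limit = 5.

Final answer: 5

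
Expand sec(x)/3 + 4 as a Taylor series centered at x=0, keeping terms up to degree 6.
61·x^6/2160 + 5·x^4/72 + x^2/6 + 13/3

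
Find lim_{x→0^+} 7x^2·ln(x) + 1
The product is a 0·∞ indeterminate form at x → 0⁺.
Rewrite the product as 7·ln(x) / x^(-2) and apply L'Hôpital, or use the standard hierarchy x^(-2) ≫ |ln x| as x → 0⁺.
The indeterminate product → 0, so the limit = 1.

Final answer: 1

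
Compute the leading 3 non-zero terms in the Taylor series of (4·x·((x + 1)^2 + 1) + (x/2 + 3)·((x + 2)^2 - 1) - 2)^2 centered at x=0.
2577·x^2/4 + 301·x + 49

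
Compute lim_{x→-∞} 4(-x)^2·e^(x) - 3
The product is a 0·∞ indeterminate form at x → -∞.
Rewrite the product as 4(-x)^2 / e^(-x) (an ∞/∞ form) and apply L'Hôpital, or use the standard hierarchy e^(|x|) ≫ |(-x)^2| as x → -∞.
The indeterminate product → 0, so the limit = -3.

Final answer: -3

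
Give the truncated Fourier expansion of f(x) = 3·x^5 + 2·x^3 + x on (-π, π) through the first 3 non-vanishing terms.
(-116·π^2 + 6·π^4 + 698)·sin(x) + (-3·π^4 - 41/2 + 13·π^2)·sin(2·x) + (-28·π^2/9 + 74/27 + 2·π^4)·sin(3·x)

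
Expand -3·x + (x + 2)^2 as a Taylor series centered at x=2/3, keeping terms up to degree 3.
46/9 + 7·(x - 2/3)/3 + (x - 2/3)^2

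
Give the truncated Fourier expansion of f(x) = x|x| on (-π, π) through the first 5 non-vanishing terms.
(-8 + 2·π^2)·sin(x)/π - π·sin(2·x) + (-8 + 18·π^2)·sin(3·x)/(27·π) - π·sin(4·x)/2 + (-8 + 50·π^2)·sin(5·x)/(125·π)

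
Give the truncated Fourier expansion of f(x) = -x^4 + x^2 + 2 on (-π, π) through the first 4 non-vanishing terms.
(-52 + 8·π^2)·cos(x) + (4 - 2·π^2)·cos(2·x) + (-28/27 + 8·π^2/9)·cos(3·x) - π^4/5 + 2 + π^2/3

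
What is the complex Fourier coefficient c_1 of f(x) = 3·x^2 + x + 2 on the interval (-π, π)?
Compute the real Fourier coefficients first: a_1 = -12, b_1 = 2.
Then c_1 = (a_1 − i·b_1)/2 = -6 - i.

Final answer: -6 - i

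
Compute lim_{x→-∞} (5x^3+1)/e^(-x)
This is an ∞/∞ indeterminate form as x → -∞.
Compare growth rates of the dominant terms (exponentials ≫ polynomials ≫ logarithms), or apply L'Hôpital's rule; the quotient → 0.
Limit = 0.

Final answer: 0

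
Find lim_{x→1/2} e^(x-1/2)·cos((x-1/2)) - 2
Direct substitution at x = 1/2 gives -1.

Final answer: -1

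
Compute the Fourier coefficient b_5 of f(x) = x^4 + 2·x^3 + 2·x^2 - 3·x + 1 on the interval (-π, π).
b_5 = (1/π) ∫_{-π}^{π} f(x)·sin(5x) dx.
Evaluate the integral (use parity and integration by parts as needed): b_5 = -174/125 + 4·π^2/5.

Final answer: -174/125 + 4·π^2/5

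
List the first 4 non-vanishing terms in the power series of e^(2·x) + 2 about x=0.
4·x^3/3 + 2·x^2 + 2·x + 3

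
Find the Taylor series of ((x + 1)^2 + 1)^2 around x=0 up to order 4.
x^4 + 4·x^3 + 8·x^2 + 8·x + 4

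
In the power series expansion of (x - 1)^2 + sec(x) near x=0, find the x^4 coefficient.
Expand to order 4: (x - 1)^2 + sec(x) = 5·x^4/24 + 3·x^2/2 - 2·x + 2 + O(x^5).
The coefficient of x^4 is 5/24.

Final answer: 5/24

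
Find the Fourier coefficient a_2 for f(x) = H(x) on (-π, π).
a_2 = (1/π) ∫_{-π}^{π} f(x)·cos(2x) dx.
Evaluate the integral (use parity and integration by parts as needed): a_2 = 0.

Final answer: 0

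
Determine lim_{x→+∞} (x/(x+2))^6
As x → +∞: x/(x+2) = 1/(1 + 2/x) → 1, and the 6th power of a limit-1 base also → 1.
Limit = 1.

Final answer: 1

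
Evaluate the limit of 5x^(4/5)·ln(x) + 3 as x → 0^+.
The product is a 0·∞ indeterminate form at x → 0⁺.
Rewrite the product as 5·ln(x) / x^(-4/5) and apply L'Hôpital, or use the standard hierarchy x^(-4/5) ≫ |ln x| as x → 0⁺.
The indeterminate product → 0, so the limit = 3.

Final answer: 3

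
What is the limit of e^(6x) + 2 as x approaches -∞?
Evaluate the dominant behaviour as x → -∞; each term tends to a finite value or vanishes.
Limit = 2.

Final answer: 2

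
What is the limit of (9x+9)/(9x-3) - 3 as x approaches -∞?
Evaluate the dominant behaviour as x → -∞; each term tends to a finite value or vanishes.
Limit = -2.

Final answer: -2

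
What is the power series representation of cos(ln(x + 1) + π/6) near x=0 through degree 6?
x^6·(-19·√(3)/144 - 1/16) + x^5·(1/24 + √(3)/6) - 5·√(3)·x^4/24 + x^3·(-1/12 + √(3)/4) + x^2·(1/4 - √(3)/4) - x/2 + √(3)/2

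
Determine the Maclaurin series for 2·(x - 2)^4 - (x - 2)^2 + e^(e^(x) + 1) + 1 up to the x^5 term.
13·x^5·e^(2)/30 + x^4·(2 + 5·e^(2)/8) + x^3·(-16 + 5·e^(2)/6) + x^2·(e^(2) + 47) + x·(-60 + e^(2)) + e^(2) + 29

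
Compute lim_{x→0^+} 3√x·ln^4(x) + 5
The product is a 0·∞ indeterminate form at x → 0⁺.
Rewrite the product as 3·ln^4(x) / x^(-1/2) and apply L'Hôpital, or use the standard hierarchy x^(-1/2) ≫ |ln x|^4 as x → 0⁺.
The indeterminate product → 0, so the limit = 5.

Final answer: 5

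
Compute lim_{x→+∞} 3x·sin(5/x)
As x → +∞: let u = 5/x → 0⁺; then 3·x·sin(5/x) = 3·5·sin(u)/u → 3·5·1 = 15.
Limit = 15.

Final answer: 15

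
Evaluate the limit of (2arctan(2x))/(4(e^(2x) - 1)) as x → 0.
Both numerator and denominator → 0 as x → 0; this is a 0/0 indeterminate form.
Expand each to leading order near x = 0: numerator ~ 4·x, denominator ~ 8·x.
The limit of the ratio is 1/2.

Final answer: 1/2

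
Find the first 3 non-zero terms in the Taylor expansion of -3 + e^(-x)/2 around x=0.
x^2/4 - x/2 - 5/2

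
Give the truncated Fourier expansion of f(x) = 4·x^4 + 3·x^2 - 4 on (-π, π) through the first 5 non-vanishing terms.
(180 - 32·π^2)·cos(x) + (-9 + 8·π^2)·cos(2·x) + (28/27 - 32·π^2/9)·cos(3·x) + 2·π^2·cos(4·x) - 4 + π^2 + 4·π^4/5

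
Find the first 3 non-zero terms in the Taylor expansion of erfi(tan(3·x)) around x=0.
1377·x^5/(5·√(π)) + 36·x^3/√(π) + 6·x/√(π)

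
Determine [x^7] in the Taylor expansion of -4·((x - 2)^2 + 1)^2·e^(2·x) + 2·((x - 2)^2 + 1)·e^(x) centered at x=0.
Expand to order 7: -4·((x - 2)^2 + 1)^2·e^(2·x) + 2·((x - 2)^2 + 1)·e^(x) = -109·x^7/2520 - 103·x^6/120 - 31·x^5/12 - 5·x^4/4 + 31·x^3/3 + 15·x^2 - 38·x - 90 + O(x^8).
The coefficient of x^7 is -109/2520.

Final answer: -109/2520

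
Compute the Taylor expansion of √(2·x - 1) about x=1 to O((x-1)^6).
1 + (x - 1) - (x - 1)^2/2 + (x - 1)^3/2 - 5·(x - 1)^4/8 + 7·(x - 1)^5/8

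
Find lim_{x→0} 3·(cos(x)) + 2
Direct substitution at x = 0 gives 5.

Final answer: 5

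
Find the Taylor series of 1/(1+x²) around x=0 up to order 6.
-x^6 + x^4 - x^2 + 1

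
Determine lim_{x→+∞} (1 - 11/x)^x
As x → +∞: this is the defining limit (1 - 11/x)^x → e^(-11).
Limit = e^(-11).

Final answer: e^(-11)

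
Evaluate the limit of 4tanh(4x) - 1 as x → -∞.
Evaluate the dominant behaviour as x → -∞; each term tends to a finite value or vanishes.
Limit = -5.

Final answer: -5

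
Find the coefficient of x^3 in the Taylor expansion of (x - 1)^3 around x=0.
Expand to order 3: (x - 1)^3 = x^3 - 3·x^2 + 3·x - 1 + O(x^4).
The coefficient of x^3 is 1.

Final answer: 1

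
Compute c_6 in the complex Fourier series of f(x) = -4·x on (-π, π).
Compute the real Fourier coefficients first: a_6 = 0, b_6 = 4/3.
Then c_6 = (a_6 − i·b_6)/2 = -2·i/3.

Final answer: -2·i/3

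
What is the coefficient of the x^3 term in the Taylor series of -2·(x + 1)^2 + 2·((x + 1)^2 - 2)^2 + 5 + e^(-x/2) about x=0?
Expand to order 3: -2·(x + 1)^2 + 2·((x + 1)^2 - 2)^2 + 5 + e^(-x/2) = 383·x^3/48 + 17·x^2/8 - 25·x/2 + 6 + O(x^4).
The coefficient of x^3 is 383/48.

Final answer: 383/48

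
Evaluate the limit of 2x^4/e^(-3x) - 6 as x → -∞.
The quotient is an ∞/∞ indeterminate form as x → -∞.
Compare growth rates of the dominant terms (exponentials ≫ polynomials ≫ logarithms), or apply L'Hôpital's rule; the quotient → 0.
Adding the constant: 0 - 6 = -6. Limit = -6.

Final answer: -6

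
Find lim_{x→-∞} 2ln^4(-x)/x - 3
The quotient is an ∞/∞ indeterminate form as x → -∞.
Compare growth rates of the dominant terms (exponentials ≫ polynomials ≫ logarithms), or apply L'Hôpital's rule; the quotient → 0.
Adding the constant: 0 - 3 = -3. Limit = -3.

Final answer: -3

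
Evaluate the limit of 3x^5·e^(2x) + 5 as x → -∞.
The product is a 0·∞ indeterminate form at x → -∞.
Rewrite the product as 3x^5 / e^(-2x) (an ∞/∞ form) and apply L'Hôpital, or use the standard hierarchy e^(2|x|) ≫ |x^5| as x → -∞.
The indeterminate product → 0, so the limit = 5.

Final answer: 5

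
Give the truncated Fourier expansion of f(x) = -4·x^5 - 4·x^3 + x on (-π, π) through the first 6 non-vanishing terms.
(-910 - 8·π^4 + 152·π^2)·sin(x) + (-16·π^2 + 23 + 4·π^4)·sin(2·x) + (-8·π^4/3 - 122/81 + 88·π^2/27)·sin(3·x) + (-π^2/2 - 5/16 + 2·π^4)·sin(4·x) + (-8·π^4/5 - 8·π^2/25 + 298/625)·sin(5·x) + (-35/81 + 16·π^2/27 + 4·π^4/3)·sin(6·x)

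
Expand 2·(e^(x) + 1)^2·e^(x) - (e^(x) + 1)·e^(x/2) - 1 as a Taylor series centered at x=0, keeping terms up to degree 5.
4867·x^5/960 + 1783·x^4/192 + 169·x^3/12 + 67·x^2/4 + 14·x + 5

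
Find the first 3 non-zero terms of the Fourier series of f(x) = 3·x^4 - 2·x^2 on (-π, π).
(152 - 24·π^2)·cos(x) + (-11 + 6·π^2)·cos(2·x) - 2·π^2/3 + 3·π^4/5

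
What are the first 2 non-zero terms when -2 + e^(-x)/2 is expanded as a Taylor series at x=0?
-x/2 - 3/2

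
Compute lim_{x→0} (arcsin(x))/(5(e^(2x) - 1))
Both numerator and denominator → 0 as x → 0; this is a 0/0 indeterminate form.
Expand each to leading order near x = 0: numerator ~ x, denominator ~ 10·x.
The limit of the ratio is 1/10.

Final answer: 1/10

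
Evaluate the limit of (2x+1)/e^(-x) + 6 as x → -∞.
The quotient is an ∞/∞ indeterminate form as x → -∞.
Compare growth rates of the dominant terms (exponentials ≫ polynomials ≫ logarithms), or apply L'Hôpital's rule; the quotient → 0.
Adding the constant: 0 + 6 = 6. Limit = 6.

Final answer: 6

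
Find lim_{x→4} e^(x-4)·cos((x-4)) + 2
Direct substitution at x = 4 gives 3.

Final answer: 3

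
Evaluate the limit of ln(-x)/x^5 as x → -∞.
This is an ∞/∞ indeterminate form as x → -∞.
Compare growth rates of the dominant terms (exponentials ≫ polynomials ≫ logarithms), or apply L'Hôpital's rule; the quotient → 0.
Limit = 0.

Final answer: 0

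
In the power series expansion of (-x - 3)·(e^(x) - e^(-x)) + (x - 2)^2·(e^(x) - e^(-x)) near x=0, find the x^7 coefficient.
43/2520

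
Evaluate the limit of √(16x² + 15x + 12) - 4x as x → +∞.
As x → +∞: multiply by the conjugate to get (15x+12)/(√(16x²+15x+12)+4x); the denominator ~ 8x, so the limit is 15/8.
Limit = 15/8.

Final answer: 15/8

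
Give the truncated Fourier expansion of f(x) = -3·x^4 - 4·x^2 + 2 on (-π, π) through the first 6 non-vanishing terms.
(-128 + 24·π^2)·cos(x) + (5 - 6·π^2)·cos(2·x) + 8·π^2·cos(3·x)/3 + (-3·π^2/2 - 7/16)·cos(4·x) + (256/625 + 24·π^2/25)·cos(5·x) - 3·π^4/5 - 4·π^2/3 + 2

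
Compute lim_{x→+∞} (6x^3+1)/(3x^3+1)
This is an ∞/∞ indeterminate form as x → +∞.
Divide numerator and denominator by x^3 and let the lower-order terms vanish; the leading terms give 6/3 = 2.
Limit = 2.

Final answer: 2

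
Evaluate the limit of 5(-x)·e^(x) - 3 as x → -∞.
The product is a 0·∞ indeterminate form at x → -∞.
Rewrite the product as 5(-x) / e^(-x) (an ∞/∞ form) and apply L'Hôpital, or use the standard hierarchy e^(|x|) ≫ |(-x)| as x → -∞.
The indeterminate product → 0, so the limit = -3.

Final answer: -3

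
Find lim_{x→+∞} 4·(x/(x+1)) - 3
Evaluate the dominant behaviour as x → +∞; each term tends to a finite value or vanishes.
Limit = 1.

Final answer: 1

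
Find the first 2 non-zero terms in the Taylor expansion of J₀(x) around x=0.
1 - x^2/4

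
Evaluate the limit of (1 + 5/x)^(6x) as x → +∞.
As x → +∞: write (1 + 5/x)^(6x) = ((1 + 5/x)^x)^6 → (e^5)^6 = e^30.
Limit = e^(30).

Final answer: e^(30)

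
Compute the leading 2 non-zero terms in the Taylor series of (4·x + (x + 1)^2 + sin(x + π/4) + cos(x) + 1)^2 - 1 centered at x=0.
x·(√(2)/2 + 3)^2·(√(2)/(√(2)/2 + 3) + 12/(√(2)/2 + 3)) - 1 + (√(2)/2 + 3)^2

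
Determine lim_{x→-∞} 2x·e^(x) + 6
The product is a 0·∞ indeterminate form at x → -∞.
Rewrite the product as 2x / e^(-x) (an ∞/∞ form) and apply L'Hôpital, or use the standard hierarchy e^(|x|) ≫ |x| as x → -∞.
The indeterminate product → 0, so the limit = 6.

Final answer: 6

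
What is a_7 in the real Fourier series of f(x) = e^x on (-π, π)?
a_7 = (1/π) ∫_{-π}^{π} f(x)·cos(7x) dx.
Evaluate the integral (use parity and integration by parts as needed): a_7 = (1 - e^(2·π))·e^(-π)/(50·π).

Final answer: (1 - e^(2·π))·e^(-π)/(50·π)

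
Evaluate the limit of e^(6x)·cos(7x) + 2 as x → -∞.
Evaluate the dominant behaviour as x → -∞; each term tends to a finite value or vanishes.
Limit = 2.

Final answer: 2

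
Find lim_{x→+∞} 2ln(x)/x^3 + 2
The quotient is an ∞/∞ indeterminate form as x → +∞.
The polynomial denominator x^3 dominates the logarithmic numerator (any positive power of x ≫ ln(x) as x → ∞), so the quotient → 0.
Adding the constant: 0 + 2 = 2. Limit = 2.

Final answer: 2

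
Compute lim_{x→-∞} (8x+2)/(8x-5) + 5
Evaluate the dominant behaviour as x → -∞; each term tends to a finite value or vanishes.
Limit = 6.

Final answer: 6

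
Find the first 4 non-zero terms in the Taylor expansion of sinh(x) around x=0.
x^7/5040 + x^5/120 + x^3/6 + x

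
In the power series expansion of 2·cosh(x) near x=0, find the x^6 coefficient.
Expand to order 6: 2·cosh(x) = x^6/360 + x^4/12 + x^2 + 2 + O(x^7).
The coefficient of x^6 is 1/360.

Final answer: 1/360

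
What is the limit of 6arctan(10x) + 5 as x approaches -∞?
Evaluate the dominant behaviour as x → -∞; each term tends to a finite value or vanishes.
Limit = 5 - 3·π.

Final answer: 5 - 3·π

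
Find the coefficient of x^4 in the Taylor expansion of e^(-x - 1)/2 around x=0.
Expand to order 4: e^(-x - 1)/2 = x^4·e^(-1)/48 - x^3·e^(-1)/12 + x^2·e^(-1)/4 - x·e^(-1)/2 + e^(-1)/2 + O(x^5).
The coefficient of x^4 is e^(-1)/48.

Final answer: e^(-1)/48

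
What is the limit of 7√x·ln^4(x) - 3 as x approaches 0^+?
The product is a 0·∞ indeterminate form at x → 0⁺.
Rewrite the product as 7·ln^4(x) / x^(-1/2) and apply L'Hôpital, or use the standard hierarchy x^(-1/2) ≫ |ln x|^4 as x → 0⁺.
The indeterminate product → 0, so the limit = -3.

Final answer: -3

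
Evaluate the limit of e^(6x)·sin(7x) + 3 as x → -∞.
Evaluate the dominant behaviour as x → -∞; each term tends to a finite value or vanishes.
Limit = 3.

Final answer: 3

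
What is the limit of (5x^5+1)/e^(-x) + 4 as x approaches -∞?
The quotient is an ∞/∞ indeterminate form as x → -∞.
Compare growth rates of the dominant terms (exponentials ≫ polynomials ≫ logarithms), or apply L'Hôpital's rule; the quotient → 0.
Adding the constant: 0 + 4 = 4. Limit = 4.

Final answer: 4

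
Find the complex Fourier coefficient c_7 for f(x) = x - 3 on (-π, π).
Compute the real Fourier coefficients first: a_7 = 0, b_7 = 2/7.
Then c_7 = (a_7 − i·b_7)/2 = -i/7.

Final answer: -i/7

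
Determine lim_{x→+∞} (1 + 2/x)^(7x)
As x → +∞: write (1 + 2/x)^(7x) = ((1 + 2/x)^x)^7 → (e^2)^7 = e^14.
Limit = e^(14).

Final answer: e^(14)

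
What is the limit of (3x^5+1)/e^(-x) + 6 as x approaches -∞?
The quotient is an ∞/∞ indeterminate form as x → -∞.
Compare growth rates of the dominant terms (exponentials ≫ polynomials ≫ logarithms), or apply L'Hôpital's rule; the quotient → 0.
Adding the constant: 0 + 6 = 6. Limit = 6.

Final answer: 6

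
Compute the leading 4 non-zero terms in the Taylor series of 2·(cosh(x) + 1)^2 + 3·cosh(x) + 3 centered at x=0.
71·x^6/720 + 23·x^4/24 + 11·x^2/2 + 14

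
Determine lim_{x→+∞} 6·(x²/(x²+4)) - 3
Evaluate the dominant behaviour as x → +∞; each term tends to a finite value or vanishes.
Limit = 3.

Final answer: 3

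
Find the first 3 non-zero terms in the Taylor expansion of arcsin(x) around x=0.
3·x^5/40 + x^3/6 + x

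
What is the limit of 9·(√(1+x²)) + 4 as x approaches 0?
Direct substitution at x = 0 gives 13.

Final answer: 13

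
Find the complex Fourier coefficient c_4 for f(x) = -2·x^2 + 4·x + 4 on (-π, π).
Compute the real Fourier coefficients first: a_4 = -1/2, b_4 = -2.
Then c_4 = (a_4 − i·b_4)/2 = -1/4 + i.

Final answer: -1/4 + i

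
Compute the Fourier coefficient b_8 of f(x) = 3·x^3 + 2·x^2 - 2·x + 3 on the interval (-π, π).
b_8 = (1/π) ∫_{-π}^{π} f(x)·sin(8x) dx.
Evaluate the integral (use parity and integration by parts as needed): b_8 = 73/128 - 3·π^2/4.

Final answer: 73/128 - 3·π^2/4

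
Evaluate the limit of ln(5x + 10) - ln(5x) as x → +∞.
This is an ∞ − ∞ indeterminate form.
Combine the logarithms: ln(5x+10) − ln(5x) = ln((5x+10)/(5x)) = ln(1 + 10/(5x)) → ln(1) = 0.
Limit = 0.

Final answer: 0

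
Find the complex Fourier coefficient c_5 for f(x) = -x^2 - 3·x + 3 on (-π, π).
Compute the real Fourier coefficients first: a_5 = 4/25, b_5 = -6/5.
Then c_5 = (a_5 − i·b_5)/2 = 2/25 + 3·i/5.

Final answer: 2/25 + 3·i/5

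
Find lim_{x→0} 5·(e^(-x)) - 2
Direct substitution at x = 0 gives 3.

Final answer: 3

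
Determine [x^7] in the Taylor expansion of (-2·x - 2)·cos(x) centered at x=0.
Expand to order 7: (-2·x - 2)·cos(x) = x^7/360 + x^6/360 - x^5/12 - x^4/12 + x^3 + x^2 - 2·x - 2 + O(x^8).
The coefficient of x^7 is 1/360.

Final answer: 1/360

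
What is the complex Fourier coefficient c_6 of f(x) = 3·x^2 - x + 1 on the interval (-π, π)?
Compute the real Fourier coefficients first: a_6 = 1/3, b_6 = 1/3.
Then c_6 = (a_6 − i·b_6)/2 = 1/6 - i/6.

Final answer: 1/6 - i/6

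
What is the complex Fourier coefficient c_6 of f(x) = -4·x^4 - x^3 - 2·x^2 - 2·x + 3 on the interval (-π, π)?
Compute the real Fourier coefficients first: a_6 = -8·π^2/9 - 2/27, b_6 = 11/18 + π^2/3.
Then c_6 = (a_6 − i·b_6)/2 = -4·π^2/9 - 1/27 - i·π^2/6 - 11·i/36.

Final answer: -4·π^2/9 - 1/27 - i·π^2/6 - 11·i/36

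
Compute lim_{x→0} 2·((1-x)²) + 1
Direct substitution at x = 0 gives 3.

Final answer: 3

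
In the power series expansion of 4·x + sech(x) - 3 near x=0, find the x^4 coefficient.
Expand to order 4: 4·x + sech(x) - 3 = 5·x^4/24 - x^2/2 + 4·x - 2 + O(x^5).
The coefficient of x^4 is 5/24.

Final answer: 5/24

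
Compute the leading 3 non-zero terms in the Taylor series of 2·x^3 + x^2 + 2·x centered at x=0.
2·x^3 + x^2 + 2·x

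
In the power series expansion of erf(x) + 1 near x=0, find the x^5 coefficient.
Expand to order 5: erf(x) + 1 = x^5/(5·√(π)) - 2·x^3/(3·√(π)) + 2·x/√(π) + 1 + O(x^6).
The coefficient of x^5 is 1/(5·√(π)).

Final answer: 1/(5·√(π))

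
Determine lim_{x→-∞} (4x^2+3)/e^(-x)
This is an ∞/∞ indeterminate form as x → -∞.
Compare growth rates of the dominant terms (exponentials ≫ polynomials ≫ logarithms), or apply L'Hôpital's rule; the quotient → 0.
Limit = 0.

Final answer: 0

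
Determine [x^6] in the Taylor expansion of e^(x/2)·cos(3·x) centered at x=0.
Expand to order 6: e^(x/2)·cos(3·x) = -5551·x^6/9216 + 6121·x^5/3840 + 1081·x^4/384 - 107·x^3/48 - 35·x^2/8 + x/2 + 1 + O(x^7).
The coefficient of x^6 is -5551/9216.

Final answer: -5551/9216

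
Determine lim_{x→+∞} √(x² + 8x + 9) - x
This is an ∞ − ∞ indeterminate form.
Multiply and divide by the conjugate √(x²+8x + 9) + x; the x² terms cancel, leaving (8x + 9)/(√(x²+8x + 9)+x) → 8/2 = 4.
Limit = 4.

Final answer: 4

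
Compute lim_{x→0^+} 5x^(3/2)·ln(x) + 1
The product is a 0·∞ indeterminate form at x → 0⁺.
Rewrite the product as 5·ln(x) / x^(-3/2) and apply L'Hôpital, or use the standard hierarchy x^(-3/2) ≫ |ln x| as x → 0⁺.
The indeterminate product → 0, so the limit = 1.

Final answer: 1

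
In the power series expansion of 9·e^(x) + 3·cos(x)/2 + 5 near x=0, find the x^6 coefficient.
Expand to order 6: 9·e^(x) + 3·cos(x)/2 + 5 = x^6/96 + 3·x^5/40 + 7·x^4/16 + 3·x^3/2 + 15·x^2/4 + 9·x + 31/2 + O(x^7).
The coefficient of x^6 is 1/96.

Final answer: 1/96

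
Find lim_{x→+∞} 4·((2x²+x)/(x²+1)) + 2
Evaluate the dominant behaviour as x → +∞; each term tends to a finite value or vanishes.
Limit = 10.

Final answer: 10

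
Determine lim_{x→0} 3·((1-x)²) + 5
Direct substitution at x = 0 gives 8.

Final answer: 8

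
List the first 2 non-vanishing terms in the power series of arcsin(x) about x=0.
x^3/6 + x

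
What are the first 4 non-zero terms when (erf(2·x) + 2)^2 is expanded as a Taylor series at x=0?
-64·x^3/(3·√(π)) + 16·x^2/π + 16·x/√(π) + 4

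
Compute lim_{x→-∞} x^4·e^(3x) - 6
The product is a 0·∞ indeterminate form at x → -∞.
Rewrite the product as x^4 / e^(-3x) (an ∞/∞ form) and apply L'Hôpital, or use the standard hierarchy e^(3|x|) ≫ |x^4| as x → -∞.
The indeterminate product → 0, so the limit = -6.

Final answer: -6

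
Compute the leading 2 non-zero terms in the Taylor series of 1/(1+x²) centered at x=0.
1 - x^2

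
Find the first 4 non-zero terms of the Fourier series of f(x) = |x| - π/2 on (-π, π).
-4·cos(x)/π - 4·cos(3·x)/(9·π) - 4·cos(5·x)/(25·π) - 4·cos(7·x)/(49·π)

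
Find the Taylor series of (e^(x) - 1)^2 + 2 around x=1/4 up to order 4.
-2·e^(1/4) + e^(1/2) + 3 + (-2·e^(1/4) + 2·e^(1/2))·(x - 1/4) + (-9·e^(3/4) - 2·e^(5/4) - e^(1/4) + 5·e^(1/2) + 7·e)·(x - 1/4)^2/(-3·e^(1/4) - e^(3/4) + 1 + 3·e^(1/2)) + (-15·e^(3/4) - 4·e^(5/4) - e^(1/4) + 7·e^(1/2) + 13·e)·(x - 1/4)^3/(-9·e^(1/4) - 3·e^(3/4) + 3 + 9·e^(1/2)) + (-27·e^(3/4) - 8·e^(5/4) - e^(1/4) + 11·e^(1/2) + 25·e)·(x - 1/4)^4/(-36·e^(1/4) - 12·e^(3/4) + 12 + 36·e^(1/2))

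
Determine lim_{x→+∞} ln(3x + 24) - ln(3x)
This is an ∞ − ∞ indeterminate form.
Combine the logarithms: ln(3x+24) − ln(3x) = ln((3x+24)/(3x)) = ln(1 + 24/(3x)) → ln(1) = 0.
Limit = 0.

Final answer: 0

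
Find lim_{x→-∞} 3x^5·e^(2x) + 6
The product is a 0·∞ indeterminate form at x → -∞.
Rewrite the product as 3x^5 / e^(-2x) (an ∞/∞ form) and apply L'Hôpital, or use the standard hierarchy e^(2|x|) ≫ |x^5| as x → -∞.
The indeterminate product → 0, so the limit = 6.

Final answer: 6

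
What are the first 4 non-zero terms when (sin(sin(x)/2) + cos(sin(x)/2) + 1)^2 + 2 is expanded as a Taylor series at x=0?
-13·x^3/24 - x^2/4 + 2·x + 6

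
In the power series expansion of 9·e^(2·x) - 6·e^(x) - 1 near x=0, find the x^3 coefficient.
Expand to order 3: 9·e^(2·x) - 6·e^(x) - 1 = 11·x^3 + 15·x^2 + 12·x + 2 + O(x^4).
The coefficient of x^3 is 11.

Final answer: 11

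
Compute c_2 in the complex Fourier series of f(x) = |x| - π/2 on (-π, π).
Compute the real Fourier coefficients first: a_2 = 0, b_2 = 0.
Then c_2 = (a_2 − i·b_2)/2 = 0.

Final answer: 0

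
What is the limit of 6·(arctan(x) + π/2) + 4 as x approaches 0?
Direct substitution at x = 0 gives 4 + 3·π.

Final answer: 4 + 3·π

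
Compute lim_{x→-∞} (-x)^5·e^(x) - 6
The product is a 0·∞ indeterminate form at x → -∞.
Rewrite the product as (-x)^5 / e^(-x) (an ∞/∞ form) and apply L'Hôpital, or use the standard hierarchy e^(|x|) ≫ |(-x)^5| as x → -∞.
The indeterminate product → 0, so the limit = -6.

Final answer: -6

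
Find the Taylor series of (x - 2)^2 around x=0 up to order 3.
x^2 - 4·x + 4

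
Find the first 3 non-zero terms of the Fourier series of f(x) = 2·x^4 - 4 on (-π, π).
(96 - 16·π^2)·cos(x) + (-6 + 4·π^2)·cos(2·x) - 4 + 2·π^4/5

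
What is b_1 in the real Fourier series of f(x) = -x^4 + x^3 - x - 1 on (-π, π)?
b_1 = (1/π) ∫_{-π}^{π} f(x)·sin(1x) dx.
Evaluate the integral (use parity and integration by parts as needed): b_1 = -14 + 2·π^2.

Final answer: -14 + 2·π^2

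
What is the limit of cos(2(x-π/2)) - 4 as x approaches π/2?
Direct substitution at x = π/2 gives -3.

Final answer: -3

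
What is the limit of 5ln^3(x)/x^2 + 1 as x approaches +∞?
The quotient is an ∞/∞ indeterminate form as x → +∞.
The polynomial denominator x^2 dominates the logarithmic numerator (any positive power of x ≫ ln^3(x) as x → ∞), so the quotient → 0.
Adding the constant: 0 + 1 = 1. Limit = 1.

Final answer: 1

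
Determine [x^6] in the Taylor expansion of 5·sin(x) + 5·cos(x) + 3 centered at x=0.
Expand to order 6: 5·sin(x) + 5·cos(x) + 3 = -x^6/144 + x^5/24 + 5·x^4/24 - 5·x^3/6 - 5·x^2/2 + 5·x + 8 + O(x^7).
The coefficient of x^6 is -1/144.

Final answer: -1/144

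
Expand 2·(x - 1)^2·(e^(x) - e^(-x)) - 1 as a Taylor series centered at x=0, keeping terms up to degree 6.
-x^6/15 + 7·x^5/10 - 4·x^4/3 + 14·x^3/3 - 8·x^2 + 4·x - 1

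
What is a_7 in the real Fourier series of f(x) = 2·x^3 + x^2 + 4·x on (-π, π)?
a_7 = (1/π) ∫_{-π}^{π} f(x)·cos(7x) dx.
Evaluate the integral (use parity and integration by parts as needed): a_7 = -4/49.

Final answer: -4/49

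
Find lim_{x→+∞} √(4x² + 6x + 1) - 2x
As x → +∞: multiply by the conjugate to get (6x+1)/(√(4x²+6x+1)+2x); the denominator ~ 4x, so the limit is 6/4 = 3/2.
Limit = 3/2.

Final answer: 3/2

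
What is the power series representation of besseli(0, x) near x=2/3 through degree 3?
besseli(0, 2/3) + besseli(1, 2/3)·(x - 2/3) + (besseli(2, 2/3)/4 + besseli(0, 2/3)/4)·(x - 2/3)^2 + (besseli(3, 2/3)/24 + besseli(1, 2/3)/8)·(x - 2/3)^3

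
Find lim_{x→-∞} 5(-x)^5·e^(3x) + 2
The product is a 0·∞ indeterminate form at x → -∞.
Rewrite the product as 5(-x)^5 / e^(-3x) (an ∞/∞ form) and apply L'Hôpital, or use the standard hierarchy e^(3|x|) ≫ |(-x)^5| as x → -∞.
The indeterminate product → 0, so the limit = 2.

Final answer: 2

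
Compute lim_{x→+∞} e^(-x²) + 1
Evaluate the dominant behaviour as x → +∞; each term tends to a finite value or vanishes.
Limit = 1.

Final answer: 1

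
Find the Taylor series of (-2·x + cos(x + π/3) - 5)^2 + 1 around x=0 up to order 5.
x^5·(-1/12 - √(3)/40) + x^4·(-3·√(3)·(√(3)/9 + 4/9)/4 - 1/8) + x^3·(1 - √(3)/2) + x^2·(9/4 + 81·(√(3)/9 + 4/9)^2/4) + x·(9·√(3)/2 + 18) + 85/4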